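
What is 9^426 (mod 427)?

9^1 ≡ 9 (mod 427)
9^2 ≡ 9^2 = 81 ≡ 81 (mod 427)
9^4 ≡ 81^2 = 6561 ≡ 156 (mod 427)
9^8 ≡ 156^2 = 24336 ≡ 424 (mod 427)
9^16 ≡ 424^2 = 179776 ≡ 9 (mod 427)
9^32 ≡ 9^2 = 81 ≡ 81 (mod 427)
9^64 ≡ 81^2 = 6561 ≡ 156 (mod 427)
9^128 ≡ 156^2 = 24336 ≡ 424 (mod 427)
9^256 ≡ 424^2 = 179776 ≡ 9 (mod 427)
426 = 256 + 128 + 32 + 8 + 2 in binary powers of 2.
So 9^426 ≡ 9 · 424 · 81 · 424 · 81 ≡ 253 (mod 427).
Since 253 ≠ 1, base 9 is a Fermat witness: 427 is composite.

253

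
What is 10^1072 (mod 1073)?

750

10^1 ≡ 10 (mod 1073)
10^2 ≡ 10^2 = 100 ≡ 100 (mod 1073)
10^4 ≡ 100^2 = 10000 ≡ 343 (mod 1073)
10^8 ≡ 343^2 = 117649 ≡ 692 (mod 1073)
10^16 ≡ 692^2 = 478864 ≡ 306 (mod 1073)
10^32 ≡ 306^2 = 93636 ≡ 285 (mod 1073)
10^64 ≡ 285^2 = 81225 ≡ 750 (mod 1073)
10^128 ≡ 750^2 = 562500 ≡ 248 (mod 1073)
10^256 ≡ 248^2 = 61504 ≡ 343 (mod 1073)
10^512 ≡ 343^2 = 117649 ≡ 692 (mod 1073)
10^1024 ≡ 692^2 = 478864 ≡ 306 (mod 1073)
1072 = 1024 + 32 + 16 in binary powers of 2.
So 10^1072 ≡ 306 · 285 · 306 ≡ 750 (mod 1073).
Since 750 ≠ 1, base 10 is a Fermat witness: 1073 is composite.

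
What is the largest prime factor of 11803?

37

11803 = 11 · 1073
1073 = 29 · 37
37 is prime.
So 11803 = 11 · 29 · 37; the largest prime factor is 37.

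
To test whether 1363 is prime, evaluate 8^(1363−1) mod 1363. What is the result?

8^1 ≡ 8 (mod 1363)
8^2 ≡ 8^2 = 64 ≡ 64 (mod 1363)
8^4 ≡ 64^2 = 4096 ≡ 7 (mod 1363)
8^8 ≡ 7^2 = 49 ≡ 49 (mod 1363)
8^16 ≡ 49^2 = 2401 ≡ 1038 (mod 1363)
8^32 ≡ 1038^2 = 1077444 ≡ 674 (mod 1363)
8^64 ≡ 674^2 = 454276 ≡ 397 (mod 1363)
8^128 ≡ 397^2 = 157609 ≡ 864 (mod 1363)
8^256 ≡ 864^2 = 746496 ≡ 935 (mod 1363)
8^512 ≡ 935^2 = 874225 ≡ 542 (mod 1363)
8^1024 ≡ 542^2 = 293764 ≡ 719 (mod 1363)
1362 = 1024 + 256 + 64 + 16 + 2 in binary powers of 2.
So 8^1362 ≡ 719 · 935 · 397 · 1038 · 64 ≡ 573 (mod 1363).
Since 573 ≠ 1, base 8 is a Fermat witness: 1363 is composite.

573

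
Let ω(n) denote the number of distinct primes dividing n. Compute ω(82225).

82225 = 5^2 · 3289
3289 = 11 · 299
299 = 13 · 23
82225 = 5^2 · 11 · 13 · 23, which has 4 distinct prime factors.

4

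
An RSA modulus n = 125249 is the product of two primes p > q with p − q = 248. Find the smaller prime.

Since p = q + 248, we have 125249 = q(q + 248), so q² + 248q − 125249 = 0.
Discriminant: 248² + 4·125249 = 61504 + 500996 = 562500; √562500 = 750.
q = (−248 + 750)/2 = 251, and p = q + 248 = 499.
Check: 251 · 499 = 125249.

251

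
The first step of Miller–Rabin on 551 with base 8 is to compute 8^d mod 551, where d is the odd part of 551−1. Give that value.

449

551 − 1 = 550 = 2^1 · 275, so d = 275.
8^1 ≡ 8 (mod 551)
8^2 ≡ 8^2 = 64 ≡ 64 (mod 551)
8^4 ≡ 64^2 = 4096 ≡ 239 (mod 551)
8^8 ≡ 239^2 = 57121 ≡ 368 (mod 551)
8^16 ≡ 368^2 = 135424 ≡ 429 (mod 551)
8^32 ≡ 429^2 = 184041 ≡ 7 (mod 551)
8^64 ≡ 7^2 = 49 ≡ 49 (mod 551)
8^128 ≡ 49^2 = 2401 ≡ 197 (mod 551)
8^256 ≡ 197^2 = 38809 ≡ 239 (mod 551)
275 = 256 + 16 + 2 + 1 in binary powers of 2.
So 8^275 ≡ 239 · 429 · 64 · 8 ≡ 449 (mod 551).
Squaring chain: 449; never reaches −1, so base 8 is a Miller–Rabin witness that 551 is composite.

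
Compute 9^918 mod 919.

9^1 ≡ 9 (mod 919)
9^2 ≡ 9^2 = 81 ≡ 81 (mod 919)
9^4 ≡ 81^2 = 6561 ≡ 128 (mod 919)
9^8 ≡ 128^2 = 16384 ≡ 761 (mod 919)
9^16 ≡ 761^2 = 579121 ≡ 151 (mod 919)
9^32 ≡ 151^2 = 22801 ≡ 745 (mod 919)
9^64 ≡ 745^2 = 555025 ≡ 868 (mod 919)
9^128 ≡ 868^2 = 753424 ≡ 763 (mod 919)
9^256 ≡ 763^2 = 582169 ≡ 442 (mod 919)
9^512 ≡ 442^2 = 195364 ≡ 536 (mod 919)
918 = 512 + 256 + 128 + 16 + 4 + 2 in binary powers of 2.
So 9^918 ≡ 536 · 442 · 763 · 151 · 128 · 81 ≡ 1 (mod 919).
Since the result is 1, base 9 gives no evidence that 919 is composite.

1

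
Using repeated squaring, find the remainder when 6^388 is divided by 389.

1

6^1 ≡ 6 (mod 389)
6^2 ≡ 6^2 = 36 ≡ 36 (mod 389)
6^4 ≡ 36^2 = 1296 ≡ 129 (mod 389)
6^8 ≡ 129^2 = 16641 ≡ 303 (mod 389)
6^16 ≡ 303^2 = 91809 ≡ 5 (mod 389)
6^32 ≡ 5^2 = 25 ≡ 25 (mod 389)
6^64 ≡ 25^2 = 625 ≡ 236 (mod 389)
6^128 ≡ 236^2 = 55696 ≡ 69 (mod 389)
6^256 ≡ 69^2 = 4761 ≡ 93 (mod 389)
388 = 256 + 128 + 4 in binary powers of 2.
So 6^388 ≡ 93 · 69 · 129 ≡ 1 (mod 389).
Since the result is 1, base 6 gives no evidence that 389 is composite.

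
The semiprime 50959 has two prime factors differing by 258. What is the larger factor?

Since p = q + 258, we have 50959 = q(q + 258), so q² + 258q − 50959 = 0.
Discriminant: 258² + 4·50959 = 66564 + 203836 = 270400; √270400 = 520.
q = (−258 + 520)/2 = 131, and p = q + 258 = 389.
Check: 131 · 389 = 50959.

389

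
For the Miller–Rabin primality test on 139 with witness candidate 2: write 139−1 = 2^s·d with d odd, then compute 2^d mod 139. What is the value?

138

139 − 1 = 138 = 2^1 · 69, so d = 69.
2^1 ≡ 2 (mod 139)
2^2 ≡ 2^2 = 4 ≡ 4 (mod 139)
2^4 ≡ 4^2 = 16 ≡ 16 (mod 139)
2^8 ≡ 16^2 = 256 ≡ 117 (mod 139)
2^16 ≡ 117^2 = 13689 ≡ 67 (mod 139)
2^32 ≡ 67^2 = 4489 ≡ 41 (mod 139)
2^64 ≡ 41^2 = 1681 ≡ 13 (mod 139)
69 = 64 + 4 + 1 in binary powers of 2.
So 2^69 ≡ 13 · 16 · 2 ≡ 138 (mod 139).
Since 2^d ≡ 138 (mod 139), base 2 does not prove 139 composite.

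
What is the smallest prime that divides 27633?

3

27633 is odd.
Digit sum 21, divisible by 3.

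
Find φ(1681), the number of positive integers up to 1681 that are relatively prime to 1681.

Factor: 1681 = 41^2.
φ(1681) = 41^1·(41−1) = 1640.

1640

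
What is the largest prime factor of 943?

41

943 = 23 · 41
41 is prime.
So 943 = 23 · 41; the largest prime factor is 41.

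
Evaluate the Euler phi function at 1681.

1640

Factor: 1681 = 41^2.
φ(1681) = 41^1·(41−1) = 1640.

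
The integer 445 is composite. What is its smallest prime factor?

5

445 is odd.
Digit sum 13, not divisible by 3.
Ends in 5: divisible by 5.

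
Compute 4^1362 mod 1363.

836

4^1 ≡ 4 (mod 1363)
4^2 ≡ 4^2 = 16 ≡ 16 (mod 1363)
4^4 ≡ 16^2 = 256 ≡ 256 (mod 1363)
4^8 ≡ 256^2 = 65536 ≡ 112 (mod 1363)
4^16 ≡ 112^2 = 12544 ≡ 277 (mod 1363)
4^32 ≡ 277^2 = 76729 ≡ 401 (mod 1363)
4^64 ≡ 401^2 = 160801 ≡ 1330 (mod 1363)
4^128 ≡ 1330^2 = 1768900 ≡ 1089 (mod 1363)
4^256 ≡ 1089^2 = 1185921 ≡ 111 (mod 1363)
4^512 ≡ 111^2 = 12321 ≡ 54 (mod 1363)
4^1024 ≡ 54^2 = 2916 ≡ 190 (mod 1363)
1362 = 1024 + 256 + 64 + 16 + 2 in binary powers of 2.
So 4^1362 ≡ 190 · 111 · 1330 · 277 · 16 ≡ 836 (mod 1363).
Since 836 ≠ 1, base 4 is a Fermat witness: 1363 is composite.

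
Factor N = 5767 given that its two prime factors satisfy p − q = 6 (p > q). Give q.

73

Since p = q + 6, we have 5767 = q(q + 6), so q² + 6q − 5767 = 0.
Discriminant: 6² + 4·5767 = 36 + 23068 = 23104; √23104 = 152.
q = (−6 + 152)/2 = 73, and p = q + 6 = 79.
Check: 73 · 79 = 5767.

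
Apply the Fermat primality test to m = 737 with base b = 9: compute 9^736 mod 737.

350

9^1 ≡ 9 (mod 737)
9^2 ≡ 9^2 = 81 ≡ 81 (mod 737)
9^4 ≡ 81^2 = 6561 ≡ 665 (mod 737)
9^8 ≡ 665^2 = 442225 ≡ 25 (mod 737)
9^16 ≡ 25^2 = 625 ≡ 625 (mod 737)
9^32 ≡ 625^2 = 390625 ≡ 15 (mod 737)
9^64 ≡ 15^2 = 225 ≡ 225 (mod 737)
9^128 ≡ 225^2 = 50625 ≡ 509 (mod 737)
9^256 ≡ 509^2 = 259081 ≡ 394 (mod 737)
9^512 ≡ 394^2 = 155236 ≡ 466 (mod 737)
736 = 512 + 128 + 64 + 32 in binary powers of 2.
So 9^736 ≡ 466 · 509 · 225 · 15 ≡ 350 (mod 737).
Since 350 ≠ 1, base 9 is a Fermat witness: 737 is composite.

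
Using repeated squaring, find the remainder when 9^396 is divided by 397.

1

9^1 ≡ 9 (mod 397)
9^2 ≡ 9^2 = 81 ≡ 81 (mod 397)
9^4 ≡ 81^2 = 6561 ≡ 209 (mod 397)
9^8 ≡ 209^2 = 43681 ≡ 11 (mod 397)
9^16 ≡ 11^2 = 121 ≡ 121 (mod 397)
9^32 ≡ 121^2 = 14641 ≡ 349 (mod 397)
9^64 ≡ 349^2 = 121801 ≡ 319 (mod 397)
9^128 ≡ 319^2 = 101761 ≡ 129 (mod 397)
9^256 ≡ 129^2 = 16641 ≡ 364 (mod 397)
396 = 256 + 128 + 8 + 4 in binary powers of 2.
So 9^396 ≡ 364 · 129 · 11 · 209 ≡ 1 (mod 397).
Since the result is 1, base 9 gives no evidence that 397 is composite.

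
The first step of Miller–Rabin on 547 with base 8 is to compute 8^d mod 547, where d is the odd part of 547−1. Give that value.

546

547 − 1 = 546 = 2^1 · 273, so d = 273.
8^1 ≡ 8 (mod 547)
8^2 ≡ 8^2 = 64 ≡ 64 (mod 547)
8^4 ≡ 64^2 = 4096 ≡ 267 (mod 547)
8^8 ≡ 267^2 = 71289 ≡ 179 (mod 547)
8^16 ≡ 179^2 = 32041 ≡ 315 (mod 547)
8^32 ≡ 315^2 = 99225 ≡ 218 (mod 547)
8^64 ≡ 218^2 = 47524 ≡ 482 (mod 547)
8^128 ≡ 482^2 = 232324 ≡ 396 (mod 547)
8^256 ≡ 396^2 = 156816 ≡ 374 (mod 547)
273 = 256 + 16 + 1 in binary powers of 2.
So 8^273 ≡ 374 · 315 · 8 ≡ 546 (mod 547).
Since 8^d ≡ 546 (mod 547), base 8 does not prove 547 composite.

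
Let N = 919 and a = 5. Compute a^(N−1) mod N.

1

5^1 ≡ 5 (mod 919)
5^2 ≡ 5^2 = 25 ≡ 25 (mod 919)
5^4 ≡ 25^2 = 625 ≡ 625 (mod 919)
5^8 ≡ 625^2 = 390625 ≡ 50 (mod 919)
5^16 ≡ 50^2 = 2500 ≡ 662 (mod 919)
5^32 ≡ 662^2 = 438244 ≡ 800 (mod 919)
5^64 ≡ 800^2 = 640000 ≡ 376 (mod 919)
5^128 ≡ 376^2 = 141376 ≡ 769 (mod 919)
5^256 ≡ 769^2 = 591361 ≡ 444 (mod 919)
5^512 ≡ 444^2 = 197136 ≡ 470 (mod 919)
918 = 512 + 256 + 128 + 16 + 4 + 2 in binary powers of 2.
So 5^918 ≡ 470 · 444 · 769 · 662 · 625 · 25 ≡ 1 (mod 919).
Since the result is 1, base 5 gives no evidence that 919 is composite.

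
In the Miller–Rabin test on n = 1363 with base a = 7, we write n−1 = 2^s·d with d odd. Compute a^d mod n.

1209

1363 − 1 = 1362 = 2^1 · 681, so d = 681.
7^1 ≡ 7 (mod 1363)
7^2 ≡ 7^2 = 49 ≡ 49 (mod 1363)
7^4 ≡ 49^2 = 2401 ≡ 1038 (mod 1363)
7^8 ≡ 1038^2 = 1077444 ≡ 674 (mod 1363)
7^16 ≡ 674^2 = 454276 ≡ 397 (mod 1363)
7^32 ≡ 397^2 = 157609 ≡ 864 (mod 1363)
7^64 ≡ 864^2 = 746496 ≡ 935 (mod 1363)
7^128 ≡ 935^2 = 874225 ≡ 542 (mod 1363)
7^256 ≡ 542^2 = 293764 ≡ 719 (mod 1363)
7^512 ≡ 719^2 = 516961 ≡ 384 (mod 1363)
681 = 512 + 128 + 32 + 8 + 1 in binary powers of 2.
So 7^681 ≡ 384 · 542 · 864 · 674 · 7 ≡ 1209 (mod 1363).
Squaring chain: 1209; never reaches −1, so base 7 is a Miller–Rabin witness that 1363 is composite.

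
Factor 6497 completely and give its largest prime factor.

89

6497 = 73 · 89
89 is prime.
So 6497 = 73 · 89; the largest prime factor is 89.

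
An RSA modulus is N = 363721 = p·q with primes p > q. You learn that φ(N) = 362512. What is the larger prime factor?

653

φ(n) = (p−1)(q−1) = n − (p+q) + 1, so p + q = 363721 − 362512 + 1 = 1210.
p and q are the roots of t² − 1210t + 363721 = 0.
Discriminant: 1210² − 4·363721 = 1464100 − 1454884 = 9216; √9216 = 96.
q = (1210 − 96)/2 = 557, p = (1210 + 96)/2 = 653.
Check: 557 · 653 = 363721.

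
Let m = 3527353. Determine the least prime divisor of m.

3527353 is odd.
Digit sum 28, not divisible by 3.
Ends in 3: not divisible by 5.
7: 3527353 = 7·503907 + 4
11: 3527353 = 11·320668 + 5
13: 3527353 = 13·271334 + 11
17: 3527353 = 17·207491 + 6
19: 3527353 = 19·185650 + 3
23: 3527353 = 23·153363 + 4
29: 3527353 = 29·121632 + 25
31: 3527353 = 31·113785 + 18
37: 3527353 = 37·95333 + 32
41: 3527353 = 41·86033

41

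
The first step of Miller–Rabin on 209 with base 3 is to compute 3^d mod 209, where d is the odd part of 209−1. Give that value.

209 − 1 = 208 = 2^4 · 13, so d = 13.
3^1 ≡ 3 (mod 209)
3^2 ≡ 3^2 = 9 ≡ 9 (mod 209)
3^4 ≡ 9^2 = 81 ≡ 81 (mod 209)
3^8 ≡ 81^2 = 6561 ≡ 82 (mod 209)
13 = 8 + 4 + 1 in binary powers of 2.
So 3^13 ≡ 82 · 81 · 3 ≡ 71 (mod 209).
Squaring chain: 71 → 25 → 207 → 4; never reaches −1, so base 3 is a Miller–Rabin witness that 209 is composite.

71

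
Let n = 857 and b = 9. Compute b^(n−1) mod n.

9^1 ≡ 9 (mod 857)
9^2 ≡ 9^2 = 81 ≡ 81 (mod 857)
9^4 ≡ 81^2 = 6561 ≡ 562 (mod 857)
9^8 ≡ 562^2 = 315844 ≡ 468 (mod 857)
9^16 ≡ 468^2 = 219024 ≡ 489 (mod 857)
9^32 ≡ 489^2 = 239121 ≡ 18 (mod 857)
9^64 ≡ 18^2 = 324 ≡ 324 (mod 857)
9^128 ≡ 324^2 = 104976 ≡ 422 (mod 857)
9^256 ≡ 422^2 = 178084 ≡ 685 (mod 857)
9^512 ≡ 685^2 = 469225 ≡ 446 (mod 857)
856 = 512 + 256 + 64 + 16 + 8 in binary powers of 2.
So 9^856 ≡ 446 · 685 · 324 · 489 · 468 ≡ 1 (mod 857).
Since the result is 1, base 9 gives no evidence that 857 is composite.

1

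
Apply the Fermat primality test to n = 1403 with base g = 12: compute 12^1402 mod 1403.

225

12^1 ≡ 12 (mod 1403)
12^2 ≡ 12^2 = 144 ≡ 144 (mod 1403)
12^4 ≡ 144^2 = 20736 ≡ 1094 (mod 1403)
12^8 ≡ 1094^2 = 1196836 ≡ 77 (mod 1403)
12^16 ≡ 77^2 = 5929 ≡ 317 (mod 1403)
12^32 ≡ 317^2 = 100489 ≡ 876 (mod 1403)
12^64 ≡ 876^2 = 767376 ≡ 1338 (mod 1403)
12^128 ≡ 1338^2 = 1790244 ≡ 16 (mod 1403)
12^256 ≡ 16^2 = 256 ≡ 256 (mod 1403)
12^512 ≡ 256^2 = 65536 ≡ 998 (mod 1403)
12^1024 ≡ 998^2 = 996004 ≡ 1277 (mod 1403)
1402 = 1024 + 256 + 64 + 32 + 16 + 8 + 2 in binary powers of 2.
So 12^1402 ≡ 1277 · 256 · 1338 · 876 · 317 · 77 · 144 ≡ 225 (mod 1403).
Since 225 ≠ 1, base 12 is a Fermat witness: 1403 is composite.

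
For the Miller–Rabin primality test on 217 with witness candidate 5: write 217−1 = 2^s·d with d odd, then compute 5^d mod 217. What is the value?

125

217 − 1 = 216 = 2^3 · 27, so d = 27.
5^1 ≡ 5 (mod 217)
5^2 ≡ 5^2 = 25 ≡ 25 (mod 217)
5^4 ≡ 25^2 = 625 ≡ 191 (mod 217)
5^8 ≡ 191^2 = 36481 ≡ 25 (mod 217)
5^16 ≡ 25^2 = 625 ≡ 191 (mod 217)
27 = 16 + 8 + 2 + 1 in binary powers of 2.
So 5^27 ≡ 191 · 25 · 25 · 5 ≡ 125 (mod 217).
Squaring chain: 125 → 1 → 1; never reaches −1, so base 5 is a Miller–Rabin witness that 217 is composite.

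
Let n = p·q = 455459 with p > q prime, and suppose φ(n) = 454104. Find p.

743

φ(n) = (p−1)(q−1) = n − (p+q) + 1, so p + q = 455459 − 454104 + 1 = 1356.
p and q are the roots of t² − 1356t + 455459 = 0.
Discriminant: 1356² − 4·455459 = 1838736 − 1821836 = 16900; √16900 = 130.
q = (1356 − 130)/2 = 613, p = (1356 + 130)/2 = 743.
Check: 613 · 743 = 455459.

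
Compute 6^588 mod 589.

311

6^1 ≡ 6 (mod 589)
6^2 ≡ 6^2 = 36 ≡ 36 (mod 589)
6^4 ≡ 36^2 = 1296 ≡ 118 (mod 589)
6^8 ≡ 118^2 = 13924 ≡ 377 (mod 589)
6^16 ≡ 377^2 = 142129 ≡ 180 (mod 589)
6^32 ≡ 180^2 = 32400 ≡ 5 (mod 589)
6^64 ≡ 5^2 = 25 ≡ 25 (mod 589)
6^128 ≡ 25^2 = 625 ≡ 36 (mod 589)
6^256 ≡ 36^2 = 1296 ≡ 118 (mod 589)
6^512 ≡ 118^2 = 13924 ≡ 377 (mod 589)
588 = 512 + 64 + 8 + 4 in binary powers of 2.
So 6^588 ≡ 377 · 25 · 377 · 118 ≡ 311 (mod 589).
Since 311 ≠ 1, base 6 is a Fermat witness: 589 is composite.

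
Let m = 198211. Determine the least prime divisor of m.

198211 is odd.
Digit sum 22, not divisible by 3.
Ends in 1: not divisible by 5.
7: 198211 = 7·28315 + 6
11: 198211 = 11·18019 + 2
13: 198211 = 13·15247

13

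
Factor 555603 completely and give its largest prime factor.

555603 = 3 · 185201
185201 = 43 · 4307
4307 = 59 · 73
73 is prime.
So 555603 = 3 · 43 · 59 · 73; the largest prime factor is 73.

73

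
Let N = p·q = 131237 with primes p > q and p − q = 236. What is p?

499

Since p = q + 236, we have 131237 = q(q + 236), so q² + 236q − 131237 = 0.
Discriminant: 236² + 4·131237 = 55696 + 524948 = 580644; √580644 = 762.
q = (−236 + 762)/2 = 263, and p = q + 236 = 499.
Check: 263 · 499 = 131237.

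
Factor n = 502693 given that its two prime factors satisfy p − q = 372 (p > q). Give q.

Since p = q + 372, we have 502693 = q(q + 372), so q² + 372q − 502693 = 0.
Discriminant: 372² + 4·502693 = 138384 + 2010772 = 2149156; √2149156 = 1466.
q = (−372 + 1466)/2 = 547, and p = q + 372 = 919.
Check: 547 · 919 = 502693.

547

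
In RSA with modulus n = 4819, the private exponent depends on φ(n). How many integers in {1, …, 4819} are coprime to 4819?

Factor: 4819 = 61 · 79.
φ(4819) = (61−1) · (79−1) = 60 · 78 = 4680.

4680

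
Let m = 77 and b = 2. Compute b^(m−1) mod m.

9

2^1 ≡ 2 (mod 77)
2^2 ≡ 2^2 = 4 ≡ 4 (mod 77)
2^4 ≡ 4^2 = 16 ≡ 16 (mod 77)
2^8 ≡ 16^2 = 256 ≡ 25 (mod 77)
2^16 ≡ 25^2 = 625 ≡ 9 (mod 77)
2^32 ≡ 9^2 = 81 ≡ 4 (mod 77)
2^64 ≡ 4^2 = 16 ≡ 16 (mod 77)
76 = 64 + 8 + 4 in binary powers of 2.
So 2^76 ≡ 16 · 25 · 16 ≡ 9 (mod 77).
Since 9 ≠ 1, base 2 is a Fermat witness: 77 is composite.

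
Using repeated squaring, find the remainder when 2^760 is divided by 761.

1

2^1 ≡ 2 (mod 761)
2^2 ≡ 2^2 = 4 ≡ 4 (mod 761)
2^4 ≡ 4^2 = 16 ≡ 16 (mod 761)
2^8 ≡ 16^2 = 256 ≡ 256 (mod 761)
2^16 ≡ 256^2 = 65536 ≡ 90 (mod 761)
2^32 ≡ 90^2 = 8100 ≡ 490 (mod 761)
2^64 ≡ 490^2 = 240100 ≡ 385 (mod 761)
2^128 ≡ 385^2 = 148225 ≡ 591 (mod 761)
2^256 ≡ 591^2 = 349281 ≡ 743 (mod 761)
2^512 ≡ 743^2 = 552049 ≡ 324 (mod 761)
760 = 512 + 128 + 64 + 32 + 16 + 8 in binary powers of 2.
So 2^760 ≡ 324 · 591 · 385 · 490 · 90 · 256 ≡ 1 (mod 761).
Since the result is 1, base 2 gives no evidence that 761 is composite.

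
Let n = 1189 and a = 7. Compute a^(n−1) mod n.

45

7^1 ≡ 7 (mod 1189)
7^2 ≡ 7^2 = 49 ≡ 49 (mod 1189)
7^4 ≡ 49^2 = 2401 ≡ 23 (mod 1189)
7^8 ≡ 23^2 = 529 ≡ 529 (mod 1189)
7^16 ≡ 529^2 = 279841 ≡ 426 (mod 1189)
7^32 ≡ 426^2 = 181476 ≡ 748 (mod 1189)
7^64 ≡ 748^2 = 559504 ≡ 674 (mod 1189)
7^128 ≡ 674^2 = 454276 ≡ 78 (mod 1189)
7^256 ≡ 78^2 = 6084 ≡ 139 (mod 1189)
7^512 ≡ 139^2 = 19321 ≡ 297 (mod 1189)
7^1024 ≡ 297^2 = 88209 ≡ 223 (mod 1189)
1188 = 1024 + 128 + 32 + 4 in binary powers of 2.
So 7^1188 ≡ 223 · 78 · 748 · 23 ≡ 45 (mod 1189).
Since 45 ≠ 1, base 7 is a Fermat witness: 1189 is composite.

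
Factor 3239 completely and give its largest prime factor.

79

3239 = 41 · 79
79 is prime.
So 3239 = 41 · 79; the largest prime factor is 79.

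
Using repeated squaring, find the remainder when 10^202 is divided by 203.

109

10^1 ≡ 10 (mod 203)
10^2 ≡ 10^2 = 100 ≡ 100 (mod 203)
10^4 ≡ 100^2 = 10000 ≡ 53 (mod 203)
10^8 ≡ 53^2 = 2809 ≡ 170 (mod 203)
10^16 ≡ 170^2 = 28900 ≡ 74 (mod 203)
10^32 ≡ 74^2 = 5476 ≡ 198 (mod 203)
10^64 ≡ 198^2 = 39204 ≡ 25 (mod 203)
10^128 ≡ 25^2 = 625 ≡ 16 (mod 203)
202 = 128 + 64 + 8 + 2 in binary powers of 2.
So 10^202 ≡ 16 · 25 · 170 · 100 ≡ 109 (mod 203).
Since 109 ≠ 1, base 10 is a Fermat witness: 203 is composite.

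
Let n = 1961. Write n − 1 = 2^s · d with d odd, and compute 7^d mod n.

1961 − 1 = 1960 = 2^3 · 245, so d = 245.
7^1 ≡ 7 (mod 1961)
7^2 ≡ 7^2 = 49 ≡ 49 (mod 1961)
7^4 ≡ 49^2 = 2401 ≡ 440 (mod 1961)
7^8 ≡ 440^2 = 193600 ≡ 1422 (mod 1961)
7^16 ≡ 1422^2 = 2022084 ≡ 293 (mod 1961)
7^32 ≡ 293^2 = 85849 ≡ 1526 (mod 1961)
7^64 ≡ 1526^2 = 2328676 ≡ 969 (mod 1961)
7^128 ≡ 969^2 = 938961 ≡ 1603 (mod 1961)
245 = 128 + 64 + 32 + 16 + 4 + 1 in binary powers of 2.
So 7^245 ≡ 1603 · 969 · 1526 · 293 · 440 · 7 ≡ 1418 (mod 1961).
Squaring chain: 1418 → 699 → 312; never reaches −1, so base 7 is a Miller–Rabin witness that 1961 is composite.

1418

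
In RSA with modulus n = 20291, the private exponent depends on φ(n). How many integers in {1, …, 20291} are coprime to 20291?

19992

Factor: 20291 = 103 · 197.
φ(20291) = (103−1) · (197−1) = 102 · 196 = 19992.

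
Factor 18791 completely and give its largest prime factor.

43

18791 = 19 · 989
989 = 23 · 43
43 is prime.
So 18791 = 19 · 23 · 43; the largest prime factor is 43.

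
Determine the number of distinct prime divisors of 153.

153 = 3^2 · 17
153 = 3^2 · 17, which has 2 distinct prime factors.

2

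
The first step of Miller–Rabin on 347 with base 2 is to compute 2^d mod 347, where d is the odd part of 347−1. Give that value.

347 − 1 = 346 = 2^1 · 173, so d = 173.
2^1 ≡ 2 (mod 347)
2^2 ≡ 2^2 = 4 ≡ 4 (mod 347)
2^4 ≡ 4^2 = 16 ≡ 16 (mod 347)
2^8 ≡ 16^2 = 256 ≡ 256 (mod 347)
2^16 ≡ 256^2 = 65536 ≡ 300 (mod 347)
2^32 ≡ 300^2 = 90000 ≡ 127 (mod 347)
2^64 ≡ 127^2 = 16129 ≡ 167 (mod 347)
2^128 ≡ 167^2 = 27889 ≡ 129 (mod 347)
173 = 128 + 32 + 8 + 4 + 1 in binary powers of 2.
So 2^173 ≡ 129 · 127 · 256 · 16 · 2 ≡ 346 (mod 347).
Since 2^d ≡ 346 (mod 347), base 2 does not prove 347 composite.

346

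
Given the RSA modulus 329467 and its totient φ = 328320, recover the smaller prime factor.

φ(n) = (p−1)(q−1) = n − (p+q) + 1, so p + q = 329467 − 328320 + 1 = 1148.
p and q are the roots of t² − 1148t + 329467 = 0.
Discriminant: 1148² − 4·329467 = 1317904 − 1317868 = 36; √36 = 6.
q = (1148 − 6)/2 = 571, p = (1148 + 6)/2 = 577.
Check: 571 · 577 = 329467.

571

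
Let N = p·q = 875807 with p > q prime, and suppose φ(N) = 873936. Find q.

φ(n) = (p−1)(q−1) = n − (p+q) + 1, so p + q = 875807 − 873936 + 1 = 1872.
p and q are the roots of t² − 1872t + 875807 = 0.
Discriminant: 1872² − 4·875807 = 3504384 − 3503228 = 1156; √1156 = 34.
q = (1872 − 34)/2 = 919, p = (1872 + 34)/2 = 953.
Check: 919 · 953 = 875807.

919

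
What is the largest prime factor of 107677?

107677 = 29 · 3713
3713 = 47 · 79
79 is prime.
So 107677 = 29 · 47 · 79; the largest prime factor is 79.

79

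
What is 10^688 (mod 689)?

16

10^1 ≡ 10 (mod 689)
10^2 ≡ 10^2 = 100 ≡ 100 (mod 689)
10^4 ≡ 100^2 = 10000 ≡ 354 (mod 689)
10^8 ≡ 354^2 = 125316 ≡ 607 (mod 689)
10^16 ≡ 607^2 = 368449 ≡ 523 (mod 689)
10^32 ≡ 523^2 = 273529 ≡ 685 (mod 689)
10^64 ≡ 685^2 = 469225 ≡ 16 (mod 689)
10^128 ≡ 16^2 = 256 ≡ 256 (mod 689)
10^256 ≡ 256^2 = 65536 ≡ 81 (mod 689)
10^512 ≡ 81^2 = 6561 ≡ 360 (mod 689)
688 = 512 + 128 + 32 + 16 in binary powers of 2.
So 10^688 ≡ 360 · 256 · 685 · 523 ≡ 16 (mod 689).
Since 16 ≠ 1, base 10 is a Fermat witness: 689 is composite.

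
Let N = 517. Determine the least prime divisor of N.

517 is odd.
Digit sum 13, not divisible by 3.
Ends in 7: not divisible by 5.
7: 517 = 7·73 + 6
11: 517 = 11·47

11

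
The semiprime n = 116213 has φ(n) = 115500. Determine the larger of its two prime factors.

φ(n) = (p−1)(q−1) = n − (p+q) + 1, so p + q = 116213 − 115500 + 1 = 714.
p and q are the roots of t² − 714t + 116213 = 0.
Discriminant: 714² − 4·116213 = 509796 − 464852 = 44944; √44944 = 212.
q = (714 − 212)/2 = 251, p = (714 + 212)/2 = 463.
Check: 251 · 463 = 116213.

463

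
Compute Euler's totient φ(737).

Factor: 737 = 11 · 67.
φ(737) = (11−1) · (67−1) = 10 · 66 = 660.

660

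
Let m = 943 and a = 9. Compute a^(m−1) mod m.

9^1 ≡ 9 (mod 943)
9^2 ≡ 9^2 = 81 ≡ 81 (mod 943)
9^4 ≡ 81^2 = 6561 ≡ 903 (mod 943)
9^8 ≡ 903^2 = 815409 ≡ 657 (mod 943)
9^16 ≡ 657^2 = 431649 ≡ 698 (mod 943)
9^32 ≡ 698^2 = 487204 ≡ 616 (mod 943)
9^64 ≡ 616^2 = 379456 ≡ 370 (mod 943)
9^128 ≡ 370^2 = 136900 ≡ 165 (mod 943)
9^256 ≡ 165^2 = 27225 ≡ 821 (mod 943)
9^512 ≡ 821^2 = 674041 ≡ 739 (mod 943)
942 = 512 + 256 + 128 + 32 + 8 + 4 + 2 in binary powers of 2.
So 9^942 ≡ 739 · 821 · 165 · 616 · 657 · 903 · 81 ≡ 901 (mod 943).
Since 901 ≠ 1, base 9 is a Fermat witness: 943 is composite.

901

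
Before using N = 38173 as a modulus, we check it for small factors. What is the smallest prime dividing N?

38173 is odd.
Digit sum 22, not divisible by 3.
Ends in 3: not divisible by 5.
7: 38173 = 7·5453 + 2
11: 38173 = 11·3470 + 3
13: 38173 = 13·2936 + 5
17: 38173 = 17·2245 + 8
19: 38173 = 19·2009 + 2
23: 38173 = 23·1659 + 16
29: 38173 = 29·1316 + 9
31: 38173 = 31·1231 + 12
37: 38173 = 37·1031 + 26
41: 38173 = 41·931 + 2
43: 38173 = 43·887 + 32
47: 38173 = 47·812 + 9
53: 38173 = 53·720 + 13
59: 38173 = 59·647

59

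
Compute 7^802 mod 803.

654

7^1 ≡ 7 (mod 803)
7^2 ≡ 7^2 = 49 ≡ 49 (mod 803)
7^4 ≡ 49^2 = 2401 ≡ 795 (mod 803)
7^8 ≡ 795^2 = 632025 ≡ 64 (mod 803)
7^16 ≡ 64^2 = 4096 ≡ 81 (mod 803)
7^32 ≡ 81^2 = 6561 ≡ 137 (mod 803)
7^64 ≡ 137^2 = 18769 ≡ 300 (mod 803)
7^128 ≡ 300^2 = 90000 ≡ 64 (mod 803)
7^256 ≡ 64^2 = 4096 ≡ 81 (mod 803)
7^512 ≡ 81^2 = 6561 ≡ 137 (mod 803)
802 = 512 + 256 + 32 + 2 in binary powers of 2.
So 7^802 ≡ 137 · 81 · 137 · 49 ≡ 654 (mod 803).
Since 654 ≠ 1, base 7 is a Fermat witness: 803 is composite.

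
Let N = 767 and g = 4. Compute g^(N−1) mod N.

35

4^1 ≡ 4 (mod 767)
4^2 ≡ 4^2 = 16 ≡ 16 (mod 767)
4^4 ≡ 16^2 = 256 ≡ 256 (mod 767)
4^8 ≡ 256^2 = 65536 ≡ 341 (mod 767)
4^16 ≡ 341^2 = 116281 ≡ 464 (mod 767)
4^32 ≡ 464^2 = 215296 ≡ 536 (mod 767)
4^64 ≡ 536^2 = 287296 ≡ 438 (mod 767)
4^128 ≡ 438^2 = 191844 ≡ 94 (mod 767)
4^256 ≡ 94^2 = 8836 ≡ 399 (mod 767)
4^512 ≡ 399^2 = 159201 ≡ 432 (mod 767)
766 = 512 + 128 + 64 + 32 + 16 + 8 + 4 + 2 in binary powers of 2.
So 4^766 ≡ 432 · 94 · 438 · 536 · 464 · 341 · 256 · 16 ≡ 35 (mod 767).
Since 35 ≠ 1, base 4 is a Fermat witness: 767 is composite.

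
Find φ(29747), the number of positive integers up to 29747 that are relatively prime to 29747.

29400

Factor: 29747 = 151 · 197.
φ(29747) = (151−1) · (197−1) = 150 · 196 = 29400.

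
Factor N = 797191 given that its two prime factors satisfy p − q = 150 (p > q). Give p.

971

Since p = q + 150, we have 797191 = q(q + 150), so q² + 150q − 797191 = 0.
Discriminant: 150² + 4·797191 = 22500 + 3188764 = 3211264; √3211264 = 1792.
q = (−150 + 1792)/2 = 821, and p = q + 150 = 971.
Check: 821 · 971 = 797191.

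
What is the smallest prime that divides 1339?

13

1339 is odd.
Digit sum 16, not divisible by 3.
Ends in 9: not divisible by 5.
7: 1339 = 7·191 + 2
11: 1339 = 11·121 + 8
13: 1339 = 13·103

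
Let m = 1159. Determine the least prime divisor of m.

19

1159 is odd.
Digit sum 16, not divisible by 3.
Ends in 9: not divisible by 5.
7: 1159 = 7·165 + 4
11: 1159 = 11·105 + 4
13: 1159 = 13·89 + 2
17: 1159 = 17·68 + 3
19: 1159 = 19·61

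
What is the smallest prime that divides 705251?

705251 is odd.
Digit sum 20, not divisible by 3.
Ends in 1: not divisible by 5.
7: 705251 = 7·100750 + 1
11: 705251 = 11·64113 + 8
13: 705251 = 13·54250 + 1
17: 705251 = 17·41485 + 6
19: 705251 = 19·37118 + 9
23: 705251 = 23·30663 + 2
29: 705251 = 29·24319

29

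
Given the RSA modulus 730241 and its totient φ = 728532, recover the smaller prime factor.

φ(n) = (p−1)(q−1) = n − (p+q) + 1, so p + q = 730241 − 728532 + 1 = 1710.
p and q are the roots of t² − 1710t + 730241 = 0.
Discriminant: 1710² − 4·730241 = 2924100 − 2920964 = 3136; √3136 = 56.
q = (1710 − 56)/2 = 827, p = (1710 + 56)/2 = 883.
Check: 827 · 883 = 730241.

827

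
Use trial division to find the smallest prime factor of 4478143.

4478143 is odd.
Digit sum 31, not divisible by 3.
Ends in 3: not divisible by 5.
7: 4478143 = 7·639734 + 5
11: 4478143 = 11·407103 + 10
13: 4478143 = 13·344472 + 7
17: 4478143 = 17·263420 + 3
19: 4478143 = 19·235691 + 14
23: 4478143 = 23·194701 + 20
29: 4478143 = 29·154418 + 21
31: 4478143 = 31·144456 + 7
37: 4478143 = 37·121030 + 33
41: 4478143 = 41·109223

41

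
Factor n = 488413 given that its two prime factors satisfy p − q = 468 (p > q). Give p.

Since p = q + 468, we have 488413 = q(q + 468), so q² + 468q − 488413 = 0.
Discriminant: 468² + 4·488413 = 219024 + 1953652 = 2172676; √2172676 = 1474.
q = (−468 + 1474)/2 = 503, and p = q + 468 = 971.
Check: 503 · 971 = 488413.

971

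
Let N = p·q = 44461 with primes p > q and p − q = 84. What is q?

173

Since p = q + 84, we have 44461 = q(q + 84), so q² + 84q − 44461 = 0.
Discriminant: 84² + 4·44461 = 7056 + 177844 = 184900; √184900 = 430.
q = (−84 + 430)/2 = 173, and p = q + 84 = 257.
Check: 173 · 257 = 44461.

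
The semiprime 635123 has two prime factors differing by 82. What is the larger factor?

839

Since p = q + 82, we have 635123 = q(q + 82), so q² + 82q − 635123 = 0.
Discriminant: 82² + 4·635123 = 6724 + 2540492 = 2547216; √2547216 = 1596.
q = (−82 + 1596)/2 = 757, and p = q + 82 = 839.
Check: 757 · 839 = 635123.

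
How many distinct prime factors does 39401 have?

39401 = 31^2 · 41
39401 = 31^2 · 41, which has 2 distinct prime factors.

2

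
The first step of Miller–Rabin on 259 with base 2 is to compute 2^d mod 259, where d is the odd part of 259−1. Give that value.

29

259 − 1 = 258 = 2^1 · 129, so d = 129.
2^1 ≡ 2 (mod 259)
2^2 ≡ 2^2 = 4 ≡ 4 (mod 259)
2^4 ≡ 4^2 = 16 ≡ 16 (mod 259)
2^8 ≡ 16^2 = 256 ≡ 256 (mod 259)
2^16 ≡ 256^2 = 65536 ≡ 9 (mod 259)
2^32 ≡ 9^2 = 81 ≡ 81 (mod 259)
2^64 ≡ 81^2 = 6561 ≡ 86 (mod 259)
2^128 ≡ 86^2 = 7396 ≡ 144 (mod 259)
129 = 128 + 1 in binary powers of 2.
So 2^129 ≡ 144 · 2 ≡ 29 (mod 259).
Squaring chain: 29; never reaches −1, so base 2 is a Miller–Rabin witness that 259 is composite.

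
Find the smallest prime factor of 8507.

47

8507 is odd.
Digit sum 20, not divisible by 3.
Ends in 7: not divisible by 5.
7: 8507 = 7·1215 + 2
11: 8507 = 11·773 + 4
13: 8507 = 13·654 + 5
17: 8507 = 17·500 + 7
19: 8507 = 19·447 + 14
23: 8507 = 23·369 + 20
29: 8507 = 29·293 + 10
31: 8507 = 31·274 + 13
37: 8507 = 37·229 + 34
41: 8507 = 41·207 + 20
43: 8507 = 43·197 + 36
47: 8507 = 47·181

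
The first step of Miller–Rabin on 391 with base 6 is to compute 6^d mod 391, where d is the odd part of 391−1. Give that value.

391 − 1 = 390 = 2^1 · 195, so d = 195.
6^1 ≡ 6 (mod 391)
6^2 ≡ 6^2 = 36 ≡ 36 (mod 391)
6^4 ≡ 36^2 = 1296 ≡ 123 (mod 391)
6^8 ≡ 123^2 = 15129 ≡ 271 (mod 391)
6^16 ≡ 271^2 = 73441 ≡ 324 (mod 391)
6^32 ≡ 324^2 = 104976 ≡ 188 (mod 391)
6^64 ≡ 188^2 = 35344 ≡ 154 (mod 391)
6^128 ≡ 154^2 = 23716 ≡ 256 (mod 391)
195 = 128 + 64 + 2 + 1 in binary powers of 2.
So 6^195 ≡ 256 · 154 · 36 · 6 ≡ 386 (mod 391).
Squaring chain: 386; never reaches −1, so base 6 is a Miller–Rabin witness that 391 is composite.

386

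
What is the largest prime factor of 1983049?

1983049 = 19 · 104371
104371 = 29 · 3599
3599 = 59 · 61
61 is prime.
So 1983049 = 19 · 29 · 59 · 61; the largest prime factor is 61.

61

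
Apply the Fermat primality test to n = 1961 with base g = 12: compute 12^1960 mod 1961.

12^1 ≡ 12 (mod 1961)
12^2 ≡ 12^2 = 144 ≡ 144 (mod 1961)
12^4 ≡ 144^2 = 20736 ≡ 1126 (mod 1961)
12^8 ≡ 1126^2 = 1267876 ≡ 1070 (mod 1961)
12^16 ≡ 1070^2 = 1144900 ≡ 1637 (mod 1961)
12^32 ≡ 1637^2 = 2679769 ≡ 1043 (mod 1961)
12^64 ≡ 1043^2 = 1087849 ≡ 1455 (mod 1961)
12^128 ≡ 1455^2 = 2117025 ≡ 1106 (mod 1961)
12^256 ≡ 1106^2 = 1223236 ≡ 1533 (mod 1961)
12^512 ≡ 1533^2 = 2350089 ≡ 811 (mod 1961)
12^1024 ≡ 811^2 = 657721 ≡ 786 (mod 1961)
1960 = 1024 + 512 + 256 + 128 + 32 + 8 in binary powers of 2.
So 12^1960 ≡ 786 · 811 · 1533 · 1106 · 1043 · 1070 ≡ 786 (mod 1961).
Since 786 ≠ 1, base 12 is a Fermat witness: 1961 is composite.

786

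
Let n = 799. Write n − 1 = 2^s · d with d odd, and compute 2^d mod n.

799 − 1 = 798 = 2^1 · 399, so d = 399.
2^1 ≡ 2 (mod 799)
2^2 ≡ 2^2 = 4 ≡ 4 (mod 799)
2^4 ≡ 4^2 = 16 ≡ 16 (mod 799)
2^8 ≡ 16^2 = 256 ≡ 256 (mod 799)
2^16 ≡ 256^2 = 65536 ≡ 18 (mod 799)
2^32 ≡ 18^2 = 324 ≡ 324 (mod 799)
2^64 ≡ 324^2 = 104976 ≡ 307 (mod 799)
2^128 ≡ 307^2 = 94249 ≡ 766 (mod 799)
2^256 ≡ 766^2 = 586756 ≡ 290 (mod 799)
399 = 256 + 128 + 8 + 4 + 2 + 1 in binary powers of 2.
So 2^399 ≡ 290 · 766 · 256 · 16 · 4 · 2 ≡ 162 (mod 799).
Squaring chain: 162; never reaches −1, so base 2 is a Miller–Rabin witness that 799 is composite.

162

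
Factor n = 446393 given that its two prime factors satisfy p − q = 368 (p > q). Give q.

509

Since p = q + 368, we have 446393 = q(q + 368), so q² + 368q − 446393 = 0.
Discriminant: 368² + 4·446393 = 135424 + 1785572 = 1920996; √1920996 = 1386.
q = (−368 + 1386)/2 = 509, and p = q + 368 = 877.
Check: 509 · 877 = 446393.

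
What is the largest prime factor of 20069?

61

20069 = 7 · 2867
2867 = 47 · 61
61 is prime.
So 20069 = 7 · 47 · 61; the largest prime factor is 61.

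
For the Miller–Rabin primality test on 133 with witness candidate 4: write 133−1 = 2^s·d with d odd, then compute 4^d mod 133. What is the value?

106

133 − 1 = 132 = 2^2 · 33, so d = 33.
4^1 ≡ 4 (mod 133)
4^2 ≡ 4^2 = 16 ≡ 16 (mod 133)
4^4 ≡ 16^2 = 256 ≡ 123 (mod 133)
4^8 ≡ 123^2 = 15129 ≡ 100 (mod 133)
4^16 ≡ 100^2 = 10000 ≡ 25 (mod 133)
4^32 ≡ 25^2 = 625 ≡ 93 (mod 133)
33 = 32 + 1 in binary powers of 2.
So 4^33 ≡ 93 · 4 ≡ 106 (mod 133).
Squaring chain: 106 → 64; never reaches −1, so base 4 is a Miller–Rabin witness that 133 is composite.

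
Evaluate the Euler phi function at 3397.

3276

Factor: 3397 = 43 · 79.
φ(3397) = (43−1) · (79−1) = 42 · 78 = 3276.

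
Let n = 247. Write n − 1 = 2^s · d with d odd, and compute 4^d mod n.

247 − 1 = 246 = 2^1 · 123, so d = 123.
4^1 ≡ 4 (mod 247)
4^2 ≡ 4^2 = 16 ≡ 16 (mod 247)
4^4 ≡ 16^2 = 256 ≡ 9 (mod 247)
4^8 ≡ 9^2 = 81 ≡ 81 (mod 247)
4^16 ≡ 81^2 = 6561 ≡ 139 (mod 247)
4^32 ≡ 139^2 = 19321 ≡ 55 (mod 247)
4^64 ≡ 55^2 = 3025 ≡ 61 (mod 247)
123 = 64 + 32 + 16 + 8 + 2 + 1 in binary powers of 2.
So 4^123 ≡ 61 · 55 · 139 · 81 · 16 · 4 ≡ 220 (mod 247).
Squaring chain: 220; never reaches −1, so base 4 is a Miller–Rabin witness that 247 is composite.

220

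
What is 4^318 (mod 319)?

4^1 ≡ 4 (mod 319)
4^2 ≡ 4^2 = 16 ≡ 16 (mod 319)
4^4 ≡ 16^2 = 256 ≡ 256 (mod 319)
4^8 ≡ 256^2 = 65536 ≡ 141 (mod 319)
4^16 ≡ 141^2 = 19881 ≡ 103 (mod 319)
4^32 ≡ 103^2 = 10609 ≡ 82 (mod 319)
4^64 ≡ 82^2 = 6724 ≡ 25 (mod 319)
4^128 ≡ 25^2 = 625 ≡ 306 (mod 319)
4^256 ≡ 306^2 = 93636 ≡ 169 (mod 319)
318 = 256 + 32 + 16 + 8 + 4 + 2 in binary powers of 2.
So 4^318 ≡ 169 · 82 · 103 · 141 · 256 · 16 ≡ 284 (mod 319).
Since 284 ≠ 1, base 4 is a Fermat witness: 319 is composite.

284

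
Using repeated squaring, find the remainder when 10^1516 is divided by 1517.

10

10^1 ≡ 10 (mod 1517)
10^2 ≡ 10^2 = 100 ≡ 100 (mod 1517)
10^4 ≡ 100^2 = 10000 ≡ 898 (mod 1517)
10^8 ≡ 898^2 = 806404 ≡ 877 (mod 1517)
10^16 ≡ 877^2 = 769129 ≡ 10 (mod 1517)
10^32 ≡ 10^2 = 100 ≡ 100 (mod 1517)
10^64 ≡ 100^2 = 10000 ≡ 898 (mod 1517)
10^128 ≡ 898^2 = 806404 ≡ 877 (mod 1517)
10^256 ≡ 877^2 = 769129 ≡ 10 (mod 1517)
10^512 ≡ 10^2 = 100 ≡ 100 (mod 1517)
10^1024 ≡ 100^2 = 10000 ≡ 898 (mod 1517)
1516 = 1024 + 256 + 128 + 64 + 32 + 8 + 4 in binary powers of 2.
So 10^1516 ≡ 898 · 10 · 877 · 898 · 100 · 877 · 898 ≡ 10 (mod 1517).
Since 10 ≠ 1, base 10 is a Fermat witness: 1517 is composite.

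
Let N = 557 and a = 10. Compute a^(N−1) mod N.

1

10^1 ≡ 10 (mod 557)
10^2 ≡ 10^2 = 100 ≡ 100 (mod 557)
10^4 ≡ 100^2 = 10000 ≡ 531 (mod 557)
10^8 ≡ 531^2 = 281961 ≡ 119 (mod 557)
10^16 ≡ 119^2 = 14161 ≡ 236 (mod 557)
10^32 ≡ 236^2 = 55696 ≡ 553 (mod 557)
10^64 ≡ 553^2 = 305809 ≡ 16 (mod 557)
10^128 ≡ 16^2 = 256 ≡ 256 (mod 557)
10^256 ≡ 256^2 = 65536 ≡ 367 (mod 557)
10^512 ≡ 367^2 = 134689 ≡ 452 (mod 557)
556 = 512 + 32 + 8 + 4 in binary powers of 2.
So 10^556 ≡ 452 · 553 · 119 · 531 ≡ 1 (mod 557).
Since the result is 1, base 10 gives no evidence that 557 is composite.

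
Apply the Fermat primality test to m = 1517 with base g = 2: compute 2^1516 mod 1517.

756

2^1 ≡ 2 (mod 1517)
2^2 ≡ 2^2 = 4 ≡ 4 (mod 1517)
2^4 ≡ 4^2 = 16 ≡ 16 (mod 1517)
2^8 ≡ 16^2 = 256 ≡ 256 (mod 1517)
2^16 ≡ 256^2 = 65536 ≡ 305 (mod 1517)
2^32 ≡ 305^2 = 93025 ≡ 488 (mod 1517)
2^64 ≡ 488^2 = 238144 ≡ 1492 (mod 1517)
2^128 ≡ 1492^2 = 2226064 ≡ 625 (mod 1517)
2^256 ≡ 625^2 = 390625 ≡ 756 (mod 1517)
2^512 ≡ 756^2 = 571536 ≡ 1144 (mod 1517)
2^1024 ≡ 1144^2 = 1308736 ≡ 1082 (mod 1517)
1516 = 1024 + 256 + 128 + 64 + 32 + 8 + 4 in binary powers of 2.
So 2^1516 ≡ 1082 · 756 · 625 · 1492 · 488 · 256 · 16 ≡ 756 (mod 1517).
Since 756 ≠ 1, base 2 is a Fermat witness: 1517 is composite.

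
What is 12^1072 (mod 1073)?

900

12^1 ≡ 12 (mod 1073)
12^2 ≡ 12^2 = 144 ≡ 144 (mod 1073)
12^4 ≡ 144^2 = 20736 ≡ 349 (mod 1073)
12^8 ≡ 349^2 = 121801 ≡ 552 (mod 1073)
12^16 ≡ 552^2 = 304704 ≡ 1045 (mod 1073)
12^32 ≡ 1045^2 = 1092025 ≡ 784 (mod 1073)
12^64 ≡ 784^2 = 614656 ≡ 900 (mod 1073)
12^128 ≡ 900^2 = 810000 ≡ 958 (mod 1073)
12^256 ≡ 958^2 = 917764 ≡ 349 (mod 1073)
12^512 ≡ 349^2 = 121801 ≡ 552 (mod 1073)
12^1024 ≡ 552^2 = 304704 ≡ 1045 (mod 1073)
1072 = 1024 + 32 + 16 in binary powers of 2.
So 12^1072 ≡ 1045 · 784 · 1045 ≡ 900 (mod 1073).
Since 900 ≠ 1, base 12 is a Fermat witness: 1073 is composite.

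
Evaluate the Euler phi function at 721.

Factor: 721 = 7 · 103.
φ(721) = (7−1) · (103−1) = 6 · 102 = 612.

612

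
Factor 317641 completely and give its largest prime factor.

317641 = 43 · 7387
7387 = 83 · 89
89 is prime.
So 317641 = 43 · 83 · 89; the largest prime factor is 89.

89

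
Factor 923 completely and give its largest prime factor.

71

923 = 13 · 71
71 is prime.
So 923 = 13 · 71; the largest prime factor is 71.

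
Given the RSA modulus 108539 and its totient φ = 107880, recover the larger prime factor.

φ(n) = (p−1)(q−1) = n − (p+q) + 1, so p + q = 108539 − 107880 + 1 = 660.
p and q are the roots of t² − 660t + 108539 = 0.
Discriminant: 660² − 4·108539 = 435600 − 434156 = 1444; √1444 = 38.
q = (660 − 38)/2 = 311, p = (660 + 38)/2 = 349.
Check: 311 · 349 = 108539.

349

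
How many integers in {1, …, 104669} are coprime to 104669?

Factor: 104669 = 17 · 47 · 131.
φ(104669) = (17−1) · (47−1) · (131−1) = 16 · 46 · 130 = 95680.

95680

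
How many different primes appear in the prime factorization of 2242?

3

2242 = 2 · 1121
1121 = 19 · 59
2242 = 2 · 19 · 59, which has 3 distinct prime factors.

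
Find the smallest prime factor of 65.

5

65 is odd.
Digit sum 11, not divisible by 3.
Ends in 5: divisible by 5.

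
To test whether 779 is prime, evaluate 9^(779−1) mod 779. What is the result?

9^1 ≡ 9 (mod 779)
9^2 ≡ 9^2 = 81 ≡ 81 (mod 779)
9^4 ≡ 81^2 = 6561 ≡ 329 (mod 779)
9^8 ≡ 329^2 = 108241 ≡ 739 (mod 779)
9^16 ≡ 739^2 = 546121 ≡ 42 (mod 779)
9^32 ≡ 42^2 = 1764 ≡ 206 (mod 779)
9^64 ≡ 206^2 = 42436 ≡ 370 (mod 779)
9^128 ≡ 370^2 = 136900 ≡ 575 (mod 779)
9^256 ≡ 575^2 = 330625 ≡ 329 (mod 779)
9^512 ≡ 329^2 = 108241 ≡ 739 (mod 779)
778 = 512 + 256 + 8 + 2 in binary powers of 2.
So 9^778 ≡ 739 · 329 · 739 · 81 ≡ 614 (mod 779).
Since 614 ≠ 1, base 9 is a Fermat witness: 779 is composite.

614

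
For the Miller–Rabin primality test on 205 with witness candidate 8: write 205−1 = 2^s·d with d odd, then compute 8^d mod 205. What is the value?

197

205 − 1 = 204 = 2^2 · 51, so d = 51.
8^1 ≡ 8 (mod 205)
8^2 ≡ 8^2 = 64 ≡ 64 (mod 205)
8^4 ≡ 64^2 = 4096 ≡ 201 (mod 205)
8^8 ≡ 201^2 = 40401 ≡ 16 (mod 205)
8^16 ≡ 16^2 = 256 ≡ 51 (mod 205)
8^32 ≡ 51^2 = 2601 ≡ 141 (mod 205)
51 = 32 + 16 + 2 + 1 in binary powers of 2.
So 8^51 ≡ 141 · 51 · 64 · 8 ≡ 197 (mod 205).
Squaring chain: 197 → 64; never reaches −1, so base 8 is a Miller–Rabin witness that 205 is composite.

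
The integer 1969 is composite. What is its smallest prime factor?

11

1969 is odd.
Digit sum 25, not divisible by 3.
Ends in 9: not divisible by 5.
7: 1969 = 7·281 + 2
11: 1969 = 11·179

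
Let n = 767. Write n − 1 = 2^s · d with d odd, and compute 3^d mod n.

767 − 1 = 766 = 2^1 · 383, so d = 383.
3^1 ≡ 3 (mod 767)
3^2 ≡ 3^2 = 9 ≡ 9 (mod 767)
3^4 ≡ 9^2 = 81 ≡ 81 (mod 767)
3^8 ≡ 81^2 = 6561 ≡ 425 (mod 767)
3^16 ≡ 425^2 = 180625 ≡ 380 (mod 767)
3^32 ≡ 380^2 = 144400 ≡ 204 (mod 767)
3^64 ≡ 204^2 = 41616 ≡ 198 (mod 767)
3^128 ≡ 198^2 = 39204 ≡ 87 (mod 767)
3^256 ≡ 87^2 = 7569 ≡ 666 (mod 767)
383 = 256 + 64 + 32 + 16 + 8 + 4 + 2 + 1 in binary powers of 2.
So 3^383 ≡ 666 · 198 · 204 · 380 · 425 · 81 · 9 · 3 ≡ 139 (mod 767).
Squaring chain: 139; never reaches −1, so base 3 is a Miller–Rabin witness that 767 is composite.

139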